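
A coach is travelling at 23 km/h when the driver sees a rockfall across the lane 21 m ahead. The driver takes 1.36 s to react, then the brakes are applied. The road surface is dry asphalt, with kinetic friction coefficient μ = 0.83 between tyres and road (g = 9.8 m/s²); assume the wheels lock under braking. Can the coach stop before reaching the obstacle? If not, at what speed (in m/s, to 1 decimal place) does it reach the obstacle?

23 km/h ÷ 3.6 = 6.3889 m/s.
a = μg = 0.83 × 9.8 = 8.134 m/s².
Reaction distance = 6.3889 × 1.36 = 8.689 m.
Braking distance = v²/(2a) = 40.818 / 16.268 = 2.509 m.
Total stopping distance = 8.689 + 2.509 = 11.198 m, vs 21 m available — it stops with 21 − 11.198 = 9.802 m to spare.

Yes — it stops about 9.8 m short of the obstacle, so it never reaches it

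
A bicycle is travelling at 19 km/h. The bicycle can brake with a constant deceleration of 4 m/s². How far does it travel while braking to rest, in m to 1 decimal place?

19 km/h ÷ 3.6 = 5.2778 m/s.
Braking distance = v²/(2a) = 5.2778² / (2 × 4.000) = 27.855 / 8.000 = 3.482 m.

Braking distance ≈ 3.5 m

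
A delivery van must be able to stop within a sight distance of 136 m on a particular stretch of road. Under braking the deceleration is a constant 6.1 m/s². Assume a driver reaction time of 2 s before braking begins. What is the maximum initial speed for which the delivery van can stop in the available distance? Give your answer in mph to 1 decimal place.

Maximum speed ≈ 67.8 mph

Stopping distance: v·t_r + v²/(2a) = 136 with t_r = 2 s and a = 6.100 m/s².
So v² + 24.400 v − 1659.20 = 0.
Positive root: v = −a·t_r + √((a·t_r)² + 2a·d) = −12.200 + √(148.840 + 1659.20) = 30.3211 m/s.
30.3211 m/s ÷ 0.44704 = 67.826 mph.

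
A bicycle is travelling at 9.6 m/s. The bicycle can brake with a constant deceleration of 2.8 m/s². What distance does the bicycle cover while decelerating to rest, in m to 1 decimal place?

Braking distance = v²/(2a) = 9.6000² / (2 × 2.800) = 92.160 / 5.600 = 16.457 m.

Braking distance ≈ 16.5 m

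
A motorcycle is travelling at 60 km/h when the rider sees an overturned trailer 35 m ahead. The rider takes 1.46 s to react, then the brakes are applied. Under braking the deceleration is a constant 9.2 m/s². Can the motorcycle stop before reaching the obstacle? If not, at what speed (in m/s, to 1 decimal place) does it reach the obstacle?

No — it strikes the obstacle at 9.0 m/s

60 km/h ÷ 3.6 = 16.6667 m/s.
Reaction distance = 16.6667 × 1.46 = 24.333 m.
Braking distance needed to stop: v²/(2a) = 277.779 / 18.400 = 15.097 m, so total needed = 24.333 + 15.097 = 39.430 m > 35 m — it cannot stop.
Distance remaining when braking begins: 35 − 24.333 = 10.667 m.
v² = v₀² − 2a·d = 277.779 − 2 × 9.200 × 10.667 = 81.506 m²/s².
v = √81.506 = 9.028 m/s.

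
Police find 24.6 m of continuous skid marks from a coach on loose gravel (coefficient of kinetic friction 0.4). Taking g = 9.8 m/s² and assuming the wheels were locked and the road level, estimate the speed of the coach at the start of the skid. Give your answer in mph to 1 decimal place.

Deceleration a = μg = 0.4 × 9.8 = 3.920 m/s².
v = √(2a·d) = √(2 × 3.920 × 24.6) = √192.864 = 13.8875 m/s.
= 13.8875 ÷ 0.44704 = 31.065 mph.

Initial speed ≈ 31.1 mph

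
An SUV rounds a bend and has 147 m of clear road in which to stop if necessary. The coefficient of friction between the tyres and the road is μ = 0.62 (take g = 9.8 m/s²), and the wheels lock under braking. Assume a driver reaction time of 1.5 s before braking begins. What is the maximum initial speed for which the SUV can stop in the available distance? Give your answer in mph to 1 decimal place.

Maximum speed ≈ 76.3 mph

a = μg = 0.62 × 9.8 = 6.076 m/s².
Stopping distance: v·t_r + v²/(2a) = 147 with t_r = 1.5 s and a = 6.076 m/s².
So v² + 18.228 v − 1786.34 = 0.
Positive root: v = −a·t_r + √((a·t_r)² + 2a·d) = −9.114 + √(83.065 + 1786.34) = 34.1226 m/s.
34.1226 m/s ÷ 0.44704 = 76.330 mph.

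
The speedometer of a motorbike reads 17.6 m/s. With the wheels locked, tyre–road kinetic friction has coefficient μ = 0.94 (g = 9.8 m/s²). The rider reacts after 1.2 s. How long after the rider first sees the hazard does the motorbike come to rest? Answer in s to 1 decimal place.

a = μg = 0.94 × 9.8 = 9.212 m/s².
Braking time = v/a = 17.6000 / 9.212 = 1.911 s.
Total = 1.2 + 1.911 = 3.111 s.

Total time ≈ 3.1 s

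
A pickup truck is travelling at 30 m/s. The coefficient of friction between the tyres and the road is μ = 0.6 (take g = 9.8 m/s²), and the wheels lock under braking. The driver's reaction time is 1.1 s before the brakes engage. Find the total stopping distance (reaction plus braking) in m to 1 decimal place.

Total stopping distance ≈ 109.5 m

a = μg = 0.6 × 9.8 = 5.880 m/s².
Reaction distance = v·t_r = 30.0000 × 1.1 = 33.000 m.
Braking distance = v²/(2a) = 30.0000² / (2 × 5.880) = 900.000 / 11.760 = 76.531 m.
Total = 33.000 + 76.531 = 109.531 m.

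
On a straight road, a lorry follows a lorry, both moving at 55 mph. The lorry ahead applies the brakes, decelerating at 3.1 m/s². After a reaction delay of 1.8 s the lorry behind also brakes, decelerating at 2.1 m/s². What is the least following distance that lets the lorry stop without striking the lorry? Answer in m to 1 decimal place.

Minimum gap ≈ 90.7 m

55 mph × 0.44704 = 24.5872 m/s.
Leader travels v²/(2a_L) = 604.530 / 6.200 = 97.505 m before stopping.
Follower covers v·t_r = 24.5872 × 1.8 = 44.257 m while reacting, then v²/(2a_F) = 604.530 / 4.200 = 143.936 m while braking, for a total of 44.257 + 143.936 = 188.193 m.
Since a_F ≤ a_L and the follower starts braking later, the follower is never slower than the leader, so the closest approach is when both have stopped.
Minimum gap = 188.193 − 97.505 = 90.688 m.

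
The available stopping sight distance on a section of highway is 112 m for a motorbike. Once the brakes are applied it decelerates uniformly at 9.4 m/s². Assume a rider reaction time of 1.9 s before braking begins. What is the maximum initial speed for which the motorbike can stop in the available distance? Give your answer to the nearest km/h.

Stopping distance: v·t_r + v²/(2a) = 112 with t_r = 1.9 s and a = 9.400 m/s².
So v² + 35.720 v − 2105.60 = 0.
Positive root: v = −a·t_r + √((a·t_r)² + 2a·d) = −17.860 + √(318.980 + 2105.60) = 31.3800 m/s.
31.3800 m/s × 3.6 = 112.968 km/h.

Maximum speed ≈ 113 km/h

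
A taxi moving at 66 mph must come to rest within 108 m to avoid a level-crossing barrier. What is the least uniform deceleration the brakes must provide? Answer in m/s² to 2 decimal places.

Required deceleration ≈ 4.03 m/s²

66 mph × 0.44704 = 29.5046 m/s.
v² = 2a·d ⇒ a = v²/(2d) = 29.5046² / (2 × 108.000) = 870.521 / 216.000 = 4.0302 m/s².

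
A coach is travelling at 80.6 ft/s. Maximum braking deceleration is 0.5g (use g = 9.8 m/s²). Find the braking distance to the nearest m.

80.6 ft/s × 0.3048 = 24.5669 m/s.
a = 0.5 × 9.8 = 4.900 m/s².
Braking distance = v²/(2a) = 24.5669² / (2 × 4.900) = 603.533 / 9.800 = 61.585 m.

Braking distance ≈ 62 m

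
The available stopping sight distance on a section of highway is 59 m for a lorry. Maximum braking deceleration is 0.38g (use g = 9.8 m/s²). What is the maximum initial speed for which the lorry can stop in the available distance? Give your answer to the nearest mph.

a = 0.38 × 9.8 = 3.724 m/s².
v²/(2a) = d ⇒ v = √(2 × 3.724 × 59) = √439.43 = 20.9626 m/s.
20.9626 m/s ÷ 0.44704 = 46.892 mph.

Maximum speed ≈ 47 mph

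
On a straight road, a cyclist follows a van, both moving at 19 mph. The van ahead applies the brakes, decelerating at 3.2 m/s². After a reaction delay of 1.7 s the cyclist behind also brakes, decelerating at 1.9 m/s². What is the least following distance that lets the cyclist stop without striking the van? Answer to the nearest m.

19 mph × 0.44704 = 8.4938 m/s.
Leader travels v²/(2a_L) = 72.145 / 6.400 = 11.273 m before stopping.
Follower covers v·t_r = 8.4938 × 1.7 = 14.439 m while reacting, then v²/(2a_F) = 72.145 / 3.800 = 18.986 m while braking, for a total of 14.439 + 18.986 = 33.425 m.
Since a_F ≤ a_L and the follower starts braking later, the follower is never slower than the leader, so the closest approach is when both have stopped.
Minimum gap = 33.425 − 11.273 = 22.152 m.

Minimum gap ≈ 22 m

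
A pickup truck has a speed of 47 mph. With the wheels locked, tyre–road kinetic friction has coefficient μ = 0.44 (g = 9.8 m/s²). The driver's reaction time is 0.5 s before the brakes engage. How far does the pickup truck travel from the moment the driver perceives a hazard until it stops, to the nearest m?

47 mph × 0.44704 = 21.0109 m/s.
a = μg = 0.44 × 9.8 = 4.312 m/s².
Reaction distance = v·t_r = 21.0109 × 0.5 = 10.505 m.
Braking distance = v²/(2a) = 21.0109² / (2 × 4.312) = 441.458 / 8.624 = 51.189 m.
Total = 10.505 + 51.189 = 61.694 m.

Total stopping distance ≈ 62 m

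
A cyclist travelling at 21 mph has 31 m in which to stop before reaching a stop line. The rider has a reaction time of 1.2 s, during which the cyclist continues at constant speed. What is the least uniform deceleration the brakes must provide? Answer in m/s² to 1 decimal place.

21 mph × 0.44704 = 9.3878 m/s.
Distance covered during reaction = 9.3878 × 1.2 = 11.265 m.
Distance available for braking: 31 − 11.265 = 19.735 m.
v² = 2a·d ⇒ a = v²/(2d) = 9.3878² / (2 × 19.735) = 88.131 / 39.470 = 2.2329 m/s².

Required deceleration ≈ 2.2 m/s²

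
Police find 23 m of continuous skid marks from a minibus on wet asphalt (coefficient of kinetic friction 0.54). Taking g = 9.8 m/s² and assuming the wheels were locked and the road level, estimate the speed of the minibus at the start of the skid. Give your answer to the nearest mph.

Deceleration a = μg = 0.54 × 9.8 = 5.292 m/s².
v = √(2a·d) = √(2 × 5.292 × 23) = √243.432 = 15.6023 m/s.
= 15.6023 ÷ 0.44704 = 34.901 mph.

Initial speed ≈ 35 mph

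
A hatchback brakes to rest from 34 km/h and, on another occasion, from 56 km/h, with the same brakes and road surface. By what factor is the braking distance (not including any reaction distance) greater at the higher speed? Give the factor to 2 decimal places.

Factor ≈ 2.71

Braking distance d = v²/(2a), so with a fixed, d ∝ v².
Factor = (56/34)² = 1.6471² = 2.7129.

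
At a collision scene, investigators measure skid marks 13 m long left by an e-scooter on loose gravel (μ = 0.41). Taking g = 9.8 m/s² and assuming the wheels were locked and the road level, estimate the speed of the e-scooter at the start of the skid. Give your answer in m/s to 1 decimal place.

Initial speed ≈ 10.2 m/s

Deceleration a = μg = 0.41 × 9.8 = 4.018 m/s².
v = √(2a·d) = √(2 × 4.018 × 13) = √104.468 = 10.2210 m/s.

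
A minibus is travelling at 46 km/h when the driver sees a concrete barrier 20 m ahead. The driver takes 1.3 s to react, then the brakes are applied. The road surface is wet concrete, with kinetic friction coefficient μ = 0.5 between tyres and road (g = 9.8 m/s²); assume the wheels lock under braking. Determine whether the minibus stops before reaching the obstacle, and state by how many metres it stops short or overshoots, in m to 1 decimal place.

46 km/h ÷ 3.6 = 12.7778 m/s.
a = μg = 0.5 × 9.8 = 4.900 m/s².
Reaction distance = 12.7778 × 1.3 = 16.611 m.
Braking distance = v²/(2a) = 163.272 / 9.800 = 16.660 m.
Total stopping distance = 16.611 + 16.660 = 33.271 m, vs 20 m available — it cannot stop in time and overshoots by 33.271 − 20 = 13.271 m.

No — it overshoots by 13.3 m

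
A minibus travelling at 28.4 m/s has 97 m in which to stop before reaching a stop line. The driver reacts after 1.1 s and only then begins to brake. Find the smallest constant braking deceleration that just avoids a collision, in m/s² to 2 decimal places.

Required deceleration ≈ 6.13 m/s²

Distance covered during reaction = 28.4000 × 1.1 = 31.240 m.
Distance available for braking: 97 − 31.240 = 65.760 m.
v² = 2a·d ⇒ a = v²/(2d) = 28.4000² / (2 × 65.760) = 806.560 / 131.520 = 6.1326 m/s².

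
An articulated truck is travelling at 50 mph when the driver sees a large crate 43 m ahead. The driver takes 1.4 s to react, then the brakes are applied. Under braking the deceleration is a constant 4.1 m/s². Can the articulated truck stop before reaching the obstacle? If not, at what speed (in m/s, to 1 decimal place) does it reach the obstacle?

No — it strikes the obstacle at 20.1 m/s

50 mph × 0.44704 = 22.3520 m/s.
Reaction distance = 22.3520 × 1.4 = 31.293 m.
Braking distance needed to stop: v²/(2a) = 499.612 / 8.200 = 60.928 m, so total needed = 31.293 + 60.928 = 92.221 m > 43 m — it cannot stop.
Distance remaining when braking begins: 43 − 31.293 = 11.707 m.
v² = v₀² − 2a·d = 499.612 − 2 × 4.100 × 11.707 = 403.615 m²/s².
v = √403.615 = 20.090 m/s.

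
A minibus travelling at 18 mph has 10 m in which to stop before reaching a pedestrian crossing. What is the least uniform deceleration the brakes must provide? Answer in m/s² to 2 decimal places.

Required deceleration ≈ 3.24 m/s²

18 mph × 0.44704 = 8.0467 m/s.
v² = 2a·d ⇒ a = v²/(2d) = 8.0467² / (2 × 10.000) = 64.749 / 20.000 = 3.2374 m/s².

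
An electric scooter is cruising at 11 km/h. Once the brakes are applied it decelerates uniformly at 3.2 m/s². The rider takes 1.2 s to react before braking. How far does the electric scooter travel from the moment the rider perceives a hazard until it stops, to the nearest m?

11 km/h ÷ 3.6 = 3.0556 m/s.
Reaction distance = v·t_r = 3.0556 × 1.2 = 3.667 m.
Braking distance = v²/(2a) = 3.0556² / (2 × 3.200) = 9.337 / 6.400 = 1.459 m.
Total = 3.667 + 1.459 = 5.126 m.

Total stopping distance ≈ 5 m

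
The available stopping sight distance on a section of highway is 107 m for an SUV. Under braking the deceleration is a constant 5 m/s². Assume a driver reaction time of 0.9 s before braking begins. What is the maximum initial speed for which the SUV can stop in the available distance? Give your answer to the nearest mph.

Stopping distance: v·t_r + v²/(2a) = 107 with t_r = 0.9 s and a = 5.000 m/s².
So v² + 9.000 v − 1070.00 = 0.
Positive root: v = −a·t_r + √((a·t_r)² + 2a·d) = −4.500 + √(20.250 + 1070.00) = 28.5189 m/s.
28.5189 m/s ÷ 0.44704 = 63.795 mph.

Maximum speed ≈ 64 mph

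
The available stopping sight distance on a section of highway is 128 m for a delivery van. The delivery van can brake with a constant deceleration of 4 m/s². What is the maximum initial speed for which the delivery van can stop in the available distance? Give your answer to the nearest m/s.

Maximum speed ≈ 32 m/s

v²/(2a) = d ⇒ v = √(2 × 4.000 × 128) = √1024.00 = 32.0000 m/s.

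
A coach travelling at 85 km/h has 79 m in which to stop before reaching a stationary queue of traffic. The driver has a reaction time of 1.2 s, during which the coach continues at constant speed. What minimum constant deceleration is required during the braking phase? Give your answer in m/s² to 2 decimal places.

85 km/h ÷ 3.6 = 23.6111 m/s.
Distance covered during reaction = 23.6111 × 1.2 = 28.333 m.
Distance available for braking: 79 − 28.333 = 50.667 m.
v² = 2a·d ⇒ a = v²/(2d) = 23.6111² / (2 × 50.667) = 557.484 / 101.334 = 5.5015 m/s².

Required deceleration ≈ 5.50 m/s²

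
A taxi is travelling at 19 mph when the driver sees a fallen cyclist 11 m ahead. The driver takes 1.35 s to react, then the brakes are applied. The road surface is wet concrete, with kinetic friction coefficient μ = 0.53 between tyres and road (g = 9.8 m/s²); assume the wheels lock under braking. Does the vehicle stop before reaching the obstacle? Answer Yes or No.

19 mph × 0.44704 = 8.4938 m/s.
a = μg = 0.53 × 9.8 = 5.194 m/s².
Reaction distance = 8.4938 × 1.35 = 11.467 m.
Braking distance = v²/(2a) = 72.145 / 10.388 = 6.945 m.
Total stopping distance = 11.467 + 6.945 = 18.412 m, vs 11 m available — it cannot stop in time and overshoots by 18.412 − 11 = 7.412 m.

No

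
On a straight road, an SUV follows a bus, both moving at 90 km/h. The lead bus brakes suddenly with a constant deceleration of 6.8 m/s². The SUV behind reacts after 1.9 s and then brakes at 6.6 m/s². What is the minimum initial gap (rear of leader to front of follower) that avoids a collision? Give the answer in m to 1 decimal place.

90 km/h ÷ 3.6 = 25.0000 m/s.
Leader travels v²/(2a_L) = 625.000 / 13.600 = 45.956 m before stopping.
Follower covers v·t_r = 25.0000 × 1.9 = 47.500 m while reacting, then v²/(2a_F) = 625.000 / 13.200 = 47.348 m while braking, for a total of 47.500 + 47.348 = 94.848 m.
Since a_F ≤ a_L and the follower starts braking later, the follower is never slower than the leader, so the closest approach is when both have stopped.
Minimum gap = 94.848 − 45.956 = 48.892 m.

Minimum gap ≈ 48.9 m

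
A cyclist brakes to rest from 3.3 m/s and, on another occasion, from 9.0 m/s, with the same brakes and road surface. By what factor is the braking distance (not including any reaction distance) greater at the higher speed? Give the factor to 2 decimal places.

Braking distance d = v²/(2a), so with a fixed, d ∝ v².
Factor = (9.0/3.3)² = 2.7273² = 7.4382.

Factor ≈ 7.44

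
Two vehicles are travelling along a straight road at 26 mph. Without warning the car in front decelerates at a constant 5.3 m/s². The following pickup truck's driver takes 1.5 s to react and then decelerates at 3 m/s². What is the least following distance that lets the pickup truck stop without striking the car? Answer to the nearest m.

26 mph × 0.44704 = 11.6230 m/s.
Leader travels v²/(2a_L) = 135.094 / 10.600 = 12.745 m before stopping.
Follower covers v·t_r = 11.6230 × 1.5 = 17.434 m while reacting, then v²/(2a_F) = 135.094 / 6.000 = 22.516 m while braking, for a total of 17.434 + 22.516 = 39.950 m.
Since a_F ≤ a_L and the follower starts braking later, the follower is never slower than the leader, so the closest approach is when both have stopped.
Minimum gap = 39.950 − 12.745 = 27.205 m.

Minimum gap ≈ 27 m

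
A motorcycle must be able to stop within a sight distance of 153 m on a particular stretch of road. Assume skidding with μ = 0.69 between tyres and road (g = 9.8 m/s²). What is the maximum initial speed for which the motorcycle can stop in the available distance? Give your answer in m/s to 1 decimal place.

Maximum speed ≈ 45.5 m/s

a = μg = 0.69 × 9.8 = 6.762 m/s².
v²/(2a) = d ⇒ v = √(2 × 6.762 × 153) = √2069.17 = 45.4881 m/s.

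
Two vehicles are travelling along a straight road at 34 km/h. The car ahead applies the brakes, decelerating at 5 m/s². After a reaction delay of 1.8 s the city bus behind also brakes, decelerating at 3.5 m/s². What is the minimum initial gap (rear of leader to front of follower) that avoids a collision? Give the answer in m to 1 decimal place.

34 km/h ÷ 3.6 = 9.4444 m/s.
Leader travels v²/(2a_L) = 89.197 / 10.000 = 8.920 m before stopping.
Follower covers v·t_r = 9.4444 × 1.8 = 17.000 m while reacting, then v²/(2a_F) = 89.197 / 7.000 = 12.742 m while braking, for a total of 17.000 + 12.742 = 29.742 m.
Since a_F ≤ a_L and the follower starts braking later, the follower is never slower than the leader, so the closest approach is when both have stopped.
Minimum gap = 29.742 − 8.920 = 20.822 m.

Minimum gap ≈ 20.8 m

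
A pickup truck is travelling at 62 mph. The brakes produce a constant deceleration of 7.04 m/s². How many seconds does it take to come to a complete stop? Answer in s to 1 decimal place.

Braking time ≈ 3.9 s

62 mph × 0.44704 = 27.7165 m/s.
Braking time = v/a = 27.7165 / 7.040 = 3.937 s.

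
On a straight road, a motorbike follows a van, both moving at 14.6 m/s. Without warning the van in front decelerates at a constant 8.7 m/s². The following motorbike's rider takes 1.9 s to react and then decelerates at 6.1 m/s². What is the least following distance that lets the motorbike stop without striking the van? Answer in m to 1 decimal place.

Minimum gap ≈ 33.0 m

Leader travels v²/(2a_L) = 213.160 / 17.400 = 12.251 m before stopping.
Follower covers v·t_r = 14.6000 × 1.9 = 27.740 m while reacting, then v²/(2a_F) = 213.160 / 12.200 = 17.472 m while braking, for a total of 27.740 + 17.472 = 45.212 m.
Since a_F ≤ a_L and the follower starts braking later, the follower is never slower than the leader, so the closest approach is when both have stopped.
Minimum gap = 45.212 − 12.251 = 32.961 m.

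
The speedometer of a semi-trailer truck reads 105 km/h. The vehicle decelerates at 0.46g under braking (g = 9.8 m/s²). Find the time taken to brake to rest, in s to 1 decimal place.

105 km/h ÷ 3.6 = 29.1667 m/s.
a = 0.46 × 9.8 = 4.508 m/s².
Braking time = v/a = 29.1667 / 4.508 = 6.470 s.

Braking time ≈ 6.5 s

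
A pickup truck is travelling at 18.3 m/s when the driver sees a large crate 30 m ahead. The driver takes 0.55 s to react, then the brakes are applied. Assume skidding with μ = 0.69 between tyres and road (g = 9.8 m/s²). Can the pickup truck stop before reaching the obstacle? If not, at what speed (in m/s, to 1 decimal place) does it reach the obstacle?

No — it strikes the obstacle at 8.1 m/s

a = μg = 0.69 × 9.8 = 6.762 m/s².
Reaction distance = 18.3000 × 0.55 = 10.065 m.
Braking distance needed to stop: v²/(2a) = 334.890 / 13.524 = 24.763 m, so total needed = 10.065 + 24.763 = 34.828 m > 30 m — it cannot stop.
Distance remaining when braking begins: 30 − 10.065 = 19.935 m.
v² = v₀² − 2a·d = 334.890 − 2 × 6.762 × 19.935 = 65.289 m²/s².
v = √65.289 = 8.080 m/s.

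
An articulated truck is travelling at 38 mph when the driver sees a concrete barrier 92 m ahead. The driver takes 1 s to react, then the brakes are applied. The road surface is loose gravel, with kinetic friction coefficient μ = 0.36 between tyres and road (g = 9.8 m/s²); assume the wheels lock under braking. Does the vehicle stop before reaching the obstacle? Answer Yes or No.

Yes

38 mph × 0.44704 = 16.9875 m/s.
a = μg = 0.36 × 9.8 = 3.528 m/s².
Reaction distance = 16.9875 × 1 = 16.988 m.
Braking distance = v²/(2a) = 288.575 / 7.056 = 40.898 m.
Total stopping distance = 16.988 + 40.898 = 57.886 m, vs 92 m available — it stops with 92 − 57.886 = 34.114 m to spare.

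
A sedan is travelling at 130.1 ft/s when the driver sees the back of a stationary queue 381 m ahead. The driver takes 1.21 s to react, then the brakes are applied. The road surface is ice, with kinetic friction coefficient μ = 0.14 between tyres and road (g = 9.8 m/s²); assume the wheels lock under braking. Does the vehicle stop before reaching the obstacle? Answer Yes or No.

130.1 ft/s × 0.3048 = 39.6545 m/s.
a = μg = 0.14 × 9.8 = 1.372 m/s².
Reaction distance = 39.6545 × 1.21 = 47.982 m.
Braking distance = v²/(2a) = 1572.479 / 2.744 = 573.061 m.
Total stopping distance = 47.982 + 573.061 = 621.043 m, vs 381 m available — it cannot stop in time and overshoots by 621.043 − 381 = 240.043 m.

No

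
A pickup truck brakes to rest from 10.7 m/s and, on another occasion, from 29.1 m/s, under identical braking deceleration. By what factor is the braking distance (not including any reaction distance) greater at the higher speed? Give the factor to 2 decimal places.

Factor ≈ 7.40

Braking distance d = v²/(2a), so with a fixed, d ∝ v².
Factor = (29.1/10.7)² = 2.7196² = 7.3962.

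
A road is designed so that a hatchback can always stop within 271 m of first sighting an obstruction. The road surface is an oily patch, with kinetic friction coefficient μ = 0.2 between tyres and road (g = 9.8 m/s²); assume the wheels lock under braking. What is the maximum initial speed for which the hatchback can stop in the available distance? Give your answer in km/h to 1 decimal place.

a = μg = 0.2 × 9.8 = 1.960 m/s².
v²/(2a) = d ⇒ v = √(2 × 1.960 × 271) = √1062.32 = 32.5933 m/s.
32.5933 m/s × 3.6 = 117.336 km/h.

Maximum speed ≈ 117.3 km/h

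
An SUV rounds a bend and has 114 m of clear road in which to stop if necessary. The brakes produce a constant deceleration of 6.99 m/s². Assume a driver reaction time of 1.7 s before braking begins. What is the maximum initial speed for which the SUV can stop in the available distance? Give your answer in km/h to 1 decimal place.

Maximum speed ≈ 107.2 km/h

Stopping distance: v·t_r + v²/(2a) = 114 with t_r = 1.7 s and a = 6.990 m/s².
So v² + 23.766 v − 1593.72 = 0.
Positive root: v = −a·t_r + √((a·t_r)² + 2a·d) = −11.883 + √(141.206 + 1593.72) = 29.7694 m/s.
29.7694 m/s × 3.6 = 107.170 km/h.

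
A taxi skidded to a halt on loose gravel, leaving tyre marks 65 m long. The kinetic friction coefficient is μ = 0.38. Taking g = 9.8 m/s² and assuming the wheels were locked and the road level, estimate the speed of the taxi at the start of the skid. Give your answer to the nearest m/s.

Deceleration a = μg = 0.38 × 9.8 = 3.724 m/s².
v = √(2a·d) = √(2 × 3.724 × 65) = √484.120 = 22.0027 m/s.

Initial speed ≈ 22 m/s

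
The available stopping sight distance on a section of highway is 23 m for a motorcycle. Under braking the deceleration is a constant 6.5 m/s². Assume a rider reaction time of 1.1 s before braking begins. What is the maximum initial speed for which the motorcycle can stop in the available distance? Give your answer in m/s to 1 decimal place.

Maximum speed ≈ 11.6 m/s

Stopping distance: v·t_r + v²/(2a) = 23 with t_r = 1.1 s and a = 6.500 m/s².
So v² + 14.300 v − 299.00 = 0.
Positive root: v = −a·t_r + √((a·t_r)² + 2a·d) = −7.150 + √(51.123 + 299.00) = 11.5616 m/s.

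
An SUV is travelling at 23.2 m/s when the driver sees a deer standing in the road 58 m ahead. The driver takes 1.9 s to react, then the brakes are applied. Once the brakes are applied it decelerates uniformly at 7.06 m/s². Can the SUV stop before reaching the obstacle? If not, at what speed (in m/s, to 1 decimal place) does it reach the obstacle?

No — it strikes the obstacle at 18.5 m/s

Reaction distance = 23.2000 × 1.9 = 44.080 m.
Braking distance needed to stop: v²/(2a) = 538.240 / 14.120 = 38.119 m, so total needed = 44.080 + 38.119 = 82.199 m > 58 m — it cannot stop.
Distance remaining when braking begins: 58 − 44.080 = 13.920 m.
v² = v₀² − 2a·d = 538.240 − 2 × 7.060 × 13.920 = 341.690 m²/s².
v = √341.690 = 18.485 m/s.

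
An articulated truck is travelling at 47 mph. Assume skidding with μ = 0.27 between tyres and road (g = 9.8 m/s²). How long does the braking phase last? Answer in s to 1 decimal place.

47 mph × 0.44704 = 21.0109 m/s.
a = μg = 0.27 × 9.8 = 2.646 m/s².
Braking time = v/a = 21.0109 / 2.646 = 7.941 s.

Braking time ≈ 7.9 s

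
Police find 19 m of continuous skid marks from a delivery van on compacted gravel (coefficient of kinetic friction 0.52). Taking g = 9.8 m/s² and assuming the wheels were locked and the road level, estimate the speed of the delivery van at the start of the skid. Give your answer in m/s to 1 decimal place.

Initial speed ≈ 13.9 m/s

Deceleration a = μg = 0.52 × 9.8 = 5.096 m/s².
v = √(2a·d) = √(2 × 5.096 × 19) = √193.648 = 13.9157 m/s.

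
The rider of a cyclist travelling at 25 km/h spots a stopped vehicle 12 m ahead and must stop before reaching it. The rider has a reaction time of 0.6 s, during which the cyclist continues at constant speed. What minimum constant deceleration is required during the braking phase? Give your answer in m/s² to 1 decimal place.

25 km/h ÷ 3.6 = 6.9444 m/s.
Distance covered during reaction = 6.9444 × 0.6 = 4.167 m.
Distance available for braking: 12 − 4.167 = 7.833 m.
v² = 2a·d ⇒ a = v²/(2d) = 6.9444² / (2 × 7.833) = 48.225 / 15.666 = 3.0783 m/s².

Required deceleration ≈ 3.1 m/s²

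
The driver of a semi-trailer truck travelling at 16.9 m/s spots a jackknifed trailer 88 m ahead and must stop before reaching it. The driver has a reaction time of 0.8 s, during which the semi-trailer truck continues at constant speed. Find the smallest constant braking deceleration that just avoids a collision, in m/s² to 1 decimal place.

Distance covered during reaction = 16.9000 × 0.8 = 13.520 m.
Distance available for braking: 88 − 13.520 = 74.480 m.
v² = 2a·d ⇒ a = v²/(2d) = 16.9000² / (2 × 74.480) = 285.610 / 148.960 = 1.9174 m/s².

Required deceleration ≈ 1.9 m/s²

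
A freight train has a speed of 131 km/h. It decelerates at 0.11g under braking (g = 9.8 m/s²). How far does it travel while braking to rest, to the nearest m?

Braking distance ≈ 614 m

131 km/h ÷ 3.6 = 36.3889 m/s.
a = 0.11 × 9.8 = 1.078 m/s².
Braking distance = v²/(2a) = 36.3889² / (2 × 1.078) = 1324.152 / 2.156 = 614.171 m.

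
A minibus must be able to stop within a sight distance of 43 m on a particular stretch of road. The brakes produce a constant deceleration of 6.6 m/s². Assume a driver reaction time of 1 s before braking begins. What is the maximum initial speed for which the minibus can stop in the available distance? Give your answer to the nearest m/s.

Maximum speed ≈ 18 m/s

Stopping distance: v·t_r + v²/(2a) = 43 with t_r = 1 s and a = 6.600 m/s².
So v² + 13.200 v − 567.60 = 0.
Positive root: v = −a·t_r + √((a·t_r)² + 2a·d) = −6.600 + √(43.560 + 567.60) = 18.1217 m/s.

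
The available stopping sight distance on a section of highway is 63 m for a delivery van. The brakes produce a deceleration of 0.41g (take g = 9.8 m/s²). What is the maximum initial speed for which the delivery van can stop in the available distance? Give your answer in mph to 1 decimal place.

a = 0.41 × 9.8 = 4.018 m/s².
v²/(2a) = d ⇒ v = √(2 × 4.018 × 63) = √506.27 = 22.5004 m/s.
22.5004 m/s ÷ 0.44704 = 50.332 mph.

Maximum speed ≈ 50.3 mph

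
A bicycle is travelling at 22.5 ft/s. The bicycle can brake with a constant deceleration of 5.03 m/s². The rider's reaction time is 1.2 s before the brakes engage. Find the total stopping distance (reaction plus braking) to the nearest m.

22.5 ft/s × 0.3048 = 6.8580 m/s.
Reaction distance = v·t_r = 6.8580 × 1.2 = 8.230 m.
Braking distance = v²/(2a) = 6.8580² / (2 × 5.030) = 47.032 / 10.060 = 4.675 m.
Total = 8.230 + 4.675 = 12.905 m.

Total stopping distance ≈ 13 m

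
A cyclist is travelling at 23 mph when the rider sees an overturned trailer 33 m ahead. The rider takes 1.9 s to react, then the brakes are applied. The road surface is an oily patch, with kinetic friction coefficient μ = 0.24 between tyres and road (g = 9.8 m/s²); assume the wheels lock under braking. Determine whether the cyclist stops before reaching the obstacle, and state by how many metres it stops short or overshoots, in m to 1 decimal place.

23 mph × 0.44704 = 10.2819 m/s.
a = μg = 0.24 × 9.8 = 2.352 m/s².
Reaction distance = 10.2819 × 1.9 = 19.536 m.
Braking distance = v²/(2a) = 105.717 / 4.704 = 22.474 m.
Total stopping distance = 19.536 + 22.474 = 42.010 m, vs 33 m available — it cannot stop in time and overshoots by 42.010 − 33 = 9.010 m.

No — it overshoots by 9.0 m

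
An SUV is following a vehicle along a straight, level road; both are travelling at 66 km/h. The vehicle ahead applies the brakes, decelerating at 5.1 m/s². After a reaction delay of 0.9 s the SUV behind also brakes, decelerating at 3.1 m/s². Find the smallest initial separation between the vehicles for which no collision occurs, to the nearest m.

Minimum gap ≈ 38 m

66 km/h ÷ 3.6 = 18.3333 m/s.
Leader travels v²/(2a_L) = 336.110 / 10.200 = 32.952 m before stopping.
Follower covers v·t_r = 18.3333 × 0.9 = 16.500 m while reacting, then v²/(2a_F) = 336.110 / 6.200 = 54.211 m while braking, for a total of 16.500 + 54.211 = 70.711 m.
Since a_F ≤ a_L and the follower starts braking later, the follower is never slower than the leader, so the closest approach is when both have stopped.
Minimum gap = 70.711 − 32.952 = 37.759 m.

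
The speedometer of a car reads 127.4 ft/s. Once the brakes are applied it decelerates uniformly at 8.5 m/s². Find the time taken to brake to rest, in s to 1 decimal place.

127.4 ft/s × 0.3048 = 38.8315 m/s.
Braking time = v/a = 38.8315 / 8.500 = 4.568 s.

Braking time ≈ 4.6 s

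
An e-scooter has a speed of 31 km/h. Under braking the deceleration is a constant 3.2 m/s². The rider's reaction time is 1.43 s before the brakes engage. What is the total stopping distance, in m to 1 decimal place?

Total stopping distance ≈ 23.9 m

31 km/h ÷ 3.6 = 8.6111 m/s.
Reaction distance = v·t_r = 8.6111 × 1.43 = 12.314 m.
Braking distance = v²/(2a) = 8.6111² / (2 × 3.200) = 74.151 / 6.400 = 11.586 m.
Total = 12.314 + 11.586 = 23.900 m.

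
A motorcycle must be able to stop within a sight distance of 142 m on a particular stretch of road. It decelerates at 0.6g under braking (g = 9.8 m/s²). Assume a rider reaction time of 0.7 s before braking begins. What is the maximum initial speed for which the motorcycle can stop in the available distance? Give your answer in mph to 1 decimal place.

a = 0.6 × 9.8 = 5.880 m/s².
Stopping distance: v·t_r + v²/(2a) = 142 with t_r = 0.7 s and a = 5.880 m/s².
So v² + 8.232 v − 1669.92 = 0.
Positive root: v = −a·t_r + √((a·t_r)² + 2a·d) = −4.116 + √(16.941 + 1669.92) = 36.9554 m/s.
36.9554 m/s ÷ 0.44704 = 82.667 mph.

Maximum speed ≈ 82.7 mph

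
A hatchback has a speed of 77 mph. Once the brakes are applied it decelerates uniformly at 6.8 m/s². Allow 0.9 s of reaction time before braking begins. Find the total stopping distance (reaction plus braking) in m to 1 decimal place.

Total stopping distance ≈ 118.1 m

77 mph × 0.44704 = 34.4221 m/s.
Reaction distance = v·t_r = 34.4221 × 0.9 = 30.980 m.
Braking distance = v²/(2a) = 34.4221² / (2 × 6.800) = 1184.881 / 13.600 = 87.124 m.
Total = 30.980 + 87.124 = 118.104 m.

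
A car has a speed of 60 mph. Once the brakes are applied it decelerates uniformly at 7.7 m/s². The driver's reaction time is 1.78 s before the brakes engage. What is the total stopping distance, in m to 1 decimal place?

Total stopping distance ≈ 94.5 m

60 mph × 0.44704 = 26.8224 m/s.
Reaction distance = v·t_r = 26.8224 × 1.78 = 47.744 m.
Braking distance = v²/(2a) = 26.8224² / (2 × 7.700) = 719.441 / 15.400 = 46.717 m.
Total = 47.744 + 46.717 = 94.461 m.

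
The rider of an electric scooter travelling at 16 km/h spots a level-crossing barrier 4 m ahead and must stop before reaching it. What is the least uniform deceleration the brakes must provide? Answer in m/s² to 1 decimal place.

Required deceleration ≈ 2.5 m/s²

16 km/h ÷ 3.6 = 4.4444 m/s.
v² = 2a·d ⇒ a = v²/(2d) = 4.4444² / (2 × 4.000) = 19.753 / 8.000 = 2.4691 m/s².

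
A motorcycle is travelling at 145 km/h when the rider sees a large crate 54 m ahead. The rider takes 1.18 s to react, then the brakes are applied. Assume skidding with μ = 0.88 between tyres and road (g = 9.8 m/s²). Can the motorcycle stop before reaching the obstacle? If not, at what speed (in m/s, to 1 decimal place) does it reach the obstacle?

No — it strikes the obstacle at 38.9 m/s

145 km/h ÷ 3.6 = 40.2778 m/s.
a = μg = 0.88 × 9.8 = 8.624 m/s².
Reaction distance = 40.2778 × 1.18 = 47.528 m.
Braking distance needed to stop: v²/(2a) = 1622.301 / 17.248 = 94.057 m, so total needed = 47.528 + 94.057 = 141.585 m > 54 m — it cannot stop.
Distance remaining when braking begins: 54 − 47.528 = 6.472 m.
v² = v₀² − 2a·d = 1622.301 − 2 × 8.624 × 6.472 = 1510.672 m²/s².
v = √1510.672 = 38.867 m/s.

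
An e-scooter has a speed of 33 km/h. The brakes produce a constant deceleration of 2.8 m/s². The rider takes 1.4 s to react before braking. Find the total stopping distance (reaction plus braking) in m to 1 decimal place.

Total stopping distance ≈ 27.8 m

33 km/h ÷ 3.6 = 9.1667 m/s.
Reaction distance = v·t_r = 9.1667 × 1.4 = 12.833 m.
Braking distance = v²/(2a) = 9.1667² / (2 × 2.800) = 84.028 / 5.600 = 15.005 m.
Total = 12.833 + 15.005 = 27.838 m.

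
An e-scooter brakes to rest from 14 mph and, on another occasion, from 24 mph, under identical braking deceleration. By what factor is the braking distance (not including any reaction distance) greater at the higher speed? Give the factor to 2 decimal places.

Braking distance d = v²/(2a), so with a fixed, d ∝ v².
Factor = (24/14)² = 1.7143² = 2.9388.

Factor ≈ 2.94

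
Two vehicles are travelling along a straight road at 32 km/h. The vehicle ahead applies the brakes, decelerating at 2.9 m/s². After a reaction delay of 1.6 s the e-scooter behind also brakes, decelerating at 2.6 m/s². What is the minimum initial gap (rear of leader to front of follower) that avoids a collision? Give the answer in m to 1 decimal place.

Minimum gap ≈ 15.8 m

32 km/h ÷ 3.6 = 8.8889 m/s.
Leader travels v²/(2a_L) = 79.013 / 5.800 = 13.623 m before stopping.
Follower covers v·t_r = 8.8889 × 1.6 = 14.222 m while reacting, then v²/(2a_F) = 79.013 / 5.200 = 15.195 m while braking, for a total of 14.222 + 15.195 = 29.417 m.
Since a_F ≤ a_L and the follower starts braking later, the follower is never slower than the leader, so the closest approach is when both have stopped.
Minimum gap = 29.417 − 13.623 = 15.794 m.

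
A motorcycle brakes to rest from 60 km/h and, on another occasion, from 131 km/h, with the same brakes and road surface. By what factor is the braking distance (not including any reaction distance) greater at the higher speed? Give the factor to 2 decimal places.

Braking distance d = v²/(2a), so with a fixed, d ∝ v².
Factor = (131/60)² = 2.1833² = 4.7668.

Factor ≈ 4.77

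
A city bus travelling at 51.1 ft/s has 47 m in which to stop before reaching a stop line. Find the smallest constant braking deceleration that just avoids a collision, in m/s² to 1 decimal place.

51.1 ft/s × 0.3048 = 15.5753 m/s.
v² = 2a·d ⇒ a = v²/(2d) = 15.5753² / (2 × 47.000) = 242.590 / 94.000 = 2.5807 m/s².

Required deceleration ≈ 2.6 m/s²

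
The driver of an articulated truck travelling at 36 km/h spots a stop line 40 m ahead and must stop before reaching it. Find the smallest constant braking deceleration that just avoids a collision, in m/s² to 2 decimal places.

Required deceleration ≈ 1.25 m/s²

36 km/h ÷ 3.6 = 10.0000 m/s.
v² = 2a·d ⇒ a = v²/(2d) = 10.0000² / (2 × 40.000) = 100.000 / 80.000 = 1.2500 m/s².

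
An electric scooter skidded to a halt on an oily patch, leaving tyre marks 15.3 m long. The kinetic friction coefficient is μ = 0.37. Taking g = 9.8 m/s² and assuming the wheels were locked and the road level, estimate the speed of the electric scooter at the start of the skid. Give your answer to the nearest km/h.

Deceleration a = μg = 0.37 × 9.8 = 3.626 m/s².
v = √(2a·d) = √(2 × 3.626 × 15.3) = √110.956 = 10.5336 m/s.
= 10.5336 × 3.6 = 37.921 km/h.

Initial speed ≈ 38 km/h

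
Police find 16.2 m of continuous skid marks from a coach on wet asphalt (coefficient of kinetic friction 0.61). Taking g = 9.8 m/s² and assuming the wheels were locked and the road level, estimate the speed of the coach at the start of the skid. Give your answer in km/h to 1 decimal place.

Deceleration a = μg = 0.61 × 9.8 = 5.978 m/s².
v = √(2a·d) = √(2 × 5.978 × 16.2) = √193.687 = 13.9171 m/s.
= 13.9171 × 3.6 = 50.102 km/h.

Initial speed ≈ 50.1 km/h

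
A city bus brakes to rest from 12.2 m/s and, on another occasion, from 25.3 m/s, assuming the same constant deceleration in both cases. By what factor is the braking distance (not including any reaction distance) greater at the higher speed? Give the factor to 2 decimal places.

Braking distance d = v²/(2a), so with a fixed, d ∝ v².
Factor = (25.3/12.2)² = 2.0738² = 4.3006.

Factor ≈ 4.30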